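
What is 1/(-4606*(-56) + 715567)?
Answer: 1/973503 ≈ 1.0272e-6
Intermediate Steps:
1/(-4606*(-56) + 715567) = 1/(257936 + 715567) = 1/973503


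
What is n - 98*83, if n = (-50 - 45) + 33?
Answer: -8196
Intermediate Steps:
n = -62 (n = -95 + 33 = -62)
n - 98*83 = -62 - 98*83 = -62 - 8134 = -8196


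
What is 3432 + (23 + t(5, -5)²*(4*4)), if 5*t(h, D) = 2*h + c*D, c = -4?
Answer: 4031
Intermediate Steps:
t(h, D) = -4*D/5 + 2*h/5 (t(h, D) = (2*h - 4*D)/5 = (-4*D + 2*h)/5 = -4*D/5 + 2*h/5)
3432 + (23 + t(5, -5)²*(4*4)) = 3432 + (23 + (-⅘*(-5) + (⅖)*5)²*(4*4)) = 3432 + (23 + (4 + 2)²*16) = 3432 + (23 + 6²*16) = 3432 + (23 + 36*16) = 3432 + (23 + 576) = 3432 + 599 = 4031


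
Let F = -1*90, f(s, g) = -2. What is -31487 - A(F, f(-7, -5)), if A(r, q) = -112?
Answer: -31375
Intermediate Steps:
F = -90
-31487 - A(F, f(-7, -5)) = -31487 - 1*(-112) = -31487 + 112 = -31375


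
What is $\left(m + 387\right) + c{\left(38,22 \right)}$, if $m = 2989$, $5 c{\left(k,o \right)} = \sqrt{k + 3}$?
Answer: $3376 + \frac{\sqrt{41}}{5} \approx 3377.3$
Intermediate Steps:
$c{\left(k,o \right)} = \frac{\sqrt{3 + k}}{5}$ ($c{\left(k,o \right)} = \frac{\sqrt{k + 3}}{5} = \frac{\sqrt{3 + k}}{5}$)
$\left(m + 387\right) + c{\left(38,22 \right)} = \left(2989 + 387\right) + \frac{\sqrt{3 + 38}}{5} = 3376 + \frac{\sqrt{41}}{5}$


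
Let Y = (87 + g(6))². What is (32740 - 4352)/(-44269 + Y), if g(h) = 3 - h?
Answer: -28388/37213 ≈ -0.76285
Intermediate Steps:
Y = 7056 (Y = (87 + (3 - 1*6))² = (87 + (3 - 6))² = (87 - 3)² = 84² = 7056)
(32740 - 4352)/(-44269 + Y) = (32740 - 4352)/(-44269 + 7056) = 28388/(-37213) = 28388*(-1/37213) = -28388/37213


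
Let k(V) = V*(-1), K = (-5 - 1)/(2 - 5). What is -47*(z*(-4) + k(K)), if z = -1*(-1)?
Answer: 282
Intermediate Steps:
K = 2 (K = -6/(-3) = -6*(-⅓) = 2)
k(V) = -V
z = 1
-47*(z*(-4) + k(K)) = -47*(1*(-4) - 1*2) = -47*(-4 - 2) = -47*(-6) = 282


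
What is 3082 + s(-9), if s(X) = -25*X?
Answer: 3307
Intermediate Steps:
3082 + s(-9) = 3082 - 25*(-9) = 3082 + 225 = 3307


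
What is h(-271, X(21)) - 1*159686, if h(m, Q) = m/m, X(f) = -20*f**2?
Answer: -159685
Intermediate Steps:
h(m, Q) = 1
h(-271, X(21)) - 1*159686 = 1 - 1*159686 = 1 - 159686 = -159685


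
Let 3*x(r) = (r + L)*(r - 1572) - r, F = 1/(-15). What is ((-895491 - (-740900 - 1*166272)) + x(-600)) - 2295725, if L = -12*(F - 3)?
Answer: -9380436/5 ≈ -1.8761e+6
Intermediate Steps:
F = -1/15 ≈ -0.066667
L = 184/5 (L = -12*(-1/15 - 3) = -12*(-46/15) = 184/5 ≈ 36.800)
x(r) = -r/3 + (-1572 + r)*(184/5 + r)/3 (x(r) = ((r + 184/5)*(r - 1572) - r)/3 = ((184/5 + r)*(-1572 + r) - r)/3 = ((-1572 + r)*(184/5 + r) - r)/3 = (-r + (-1572 + r)*(184/5 + r))/3 = -r/3 + (-1572 + r)*(184/5 + r)/3)
((-895491 - (-740900 - 1*166272)) + x(-600)) - 2295725 = ((-895491 - (-740900 - 1*166272)) + (-96416/5 - 7681/15*(-600) + (⅓)*(-600)²)) - 2295725 = ((-895491 - (-740900 - 166272)) + (-96416/5 + 307240 + (⅓)*360000)) - 2295725 = ((-895491 - 1*(-907172)) + (-96416/5 + 307240 + 120000)) - 2295725 = ((-895491 + 907172) + 2039784/5) - 2295725 = (11681 + 2039784/5) - 2295725 = 2098189/5 - 2295725 = -9380436/5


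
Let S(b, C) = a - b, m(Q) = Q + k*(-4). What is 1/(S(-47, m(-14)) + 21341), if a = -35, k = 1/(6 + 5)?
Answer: 1/21353 ≈ 4.6832e-5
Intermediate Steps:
k = 1/11 ≈ 0.090909
m(Q) = -4/11 + Q (m(Q) = Q + (1/11)*(-4) = Q - 4/11 = -4/11 + Q)
S(b, C) = -35 - b
1/(S(-47, m(-14)) + 21341) = 1/((-35 - 1*(-47)) + 21341) = 1/((-35 + 47) + 21341) = 1/(12 + 21341) = 1/21353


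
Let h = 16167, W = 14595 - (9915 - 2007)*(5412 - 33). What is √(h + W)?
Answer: 9*I*√524770 ≈ 6519.7*I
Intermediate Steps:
W = -42522537 (W = 14595 - 7908*5379 = 14595 - 1*42537132 = 14595 - 42537132 = -42522537)
√(h + W) = √(16167 - 42522537) = √(-42506370) = 9*I*√524770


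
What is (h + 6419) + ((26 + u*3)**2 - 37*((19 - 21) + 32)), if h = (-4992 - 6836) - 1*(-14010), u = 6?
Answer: 9427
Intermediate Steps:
h = 2182 (h = -11828 + 14010 = 2182)
(h + 6419) + ((26 + u*3)**2 - 37*((19 - 21) + 32)) = (2182 + 6419) + ((26 + 6*3)**2 - 37*((19 - 21) + 32)) = 8601 + ((26 + 18)**2 - 37*(-2 + 32)) = 8601 + (44**2 - 37*30) = 8601 + (1936 - 1*1110) = 8601 + (1936 - 1110) = 8601 + 826 = 9427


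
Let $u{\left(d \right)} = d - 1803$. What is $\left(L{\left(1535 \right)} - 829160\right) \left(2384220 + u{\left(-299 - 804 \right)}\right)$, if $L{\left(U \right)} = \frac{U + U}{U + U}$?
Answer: $-1974487934926$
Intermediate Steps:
$u{\left(d \right)} = -1803 + d$
$L{\left(U \right)} = 1$ ($L{\left(U \right)} = \frac{2 U}{2 U} = 2 U \frac{1}{2 U} = 1$)
$\left(L{\left(1535 \right)} - 829160\right) \left(2384220 + u{\left(-299 - 804 \right)}\right) = \left(1 - 829160\right) \left(2384220 - 2906\right) = - 829159 \left(2384220 - 2906\right) = \left(-829159\right) 2381314 = -1974487934926$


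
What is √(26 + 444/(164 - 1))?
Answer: √763166/163 ≈ 5.3595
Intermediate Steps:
√(26 + 444/(164 - 1)) = √(26 + 444/163) = √(4682/163) = √763166/163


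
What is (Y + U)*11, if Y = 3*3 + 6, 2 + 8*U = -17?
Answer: 1111/8 ≈ 138.88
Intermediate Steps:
U = -19/8 (U = -¼ + (⅛)*(-17) = -¼ - 17/8 = -19/8 ≈ -2.3750)
Y = 15 (Y = 9 + 6 = 15)
(Y + U)*11 = (15 - 19/8)*11 = (101/8)*11 = 1111/8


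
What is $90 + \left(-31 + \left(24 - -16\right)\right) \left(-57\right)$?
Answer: $-423$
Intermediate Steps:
$90 + \left(-31 + \left(24 - -16\right)\right) \left(-57\right) = 90 + \left(-31 + \left(24 + 16\right)\right) \left(-57\right) = 90 + \left(-31 + 40\right) \left(-57\right) = 90 + 9 \left(-57\right) = 90 - 513 = -423$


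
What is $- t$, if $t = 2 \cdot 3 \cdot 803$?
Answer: $-4818$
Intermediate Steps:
$t = 4818$ ($t = 6 \cdot 803 = 4818$)
$- t = \left(-1\right) 4818 = -4818$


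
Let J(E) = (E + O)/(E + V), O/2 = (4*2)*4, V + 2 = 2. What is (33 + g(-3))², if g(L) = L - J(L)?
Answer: 22801/9 ≈ 2533.4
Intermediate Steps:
V = 0 (V = -2 + 2 = 0)
O = 64 (O = 2*((4*2)*4) = 2*(8*4) = 2*32 = 64)
J(E) = (64 + E)/E (J(E) = (E + 64)/(E + 0) = (64 + E)/E)
g(L) = L - (64 + L)/L
(33 + g(-3))² = (33 + (-1 - 3 - 64/(-3)))² = (33 + (-1 - 3 - 64*(-⅓)))² = (33 + (-1 - 3 + 64/3))² = (33 + 52/3)² = (151/3)² = 22801/9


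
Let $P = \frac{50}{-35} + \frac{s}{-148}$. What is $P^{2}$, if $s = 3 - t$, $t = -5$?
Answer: $\frac{147456}{67081} \approx 2.1982$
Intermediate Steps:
$s = 8$ ($s = 3 - -5 = 3 + 5 = 8$)
$P = - \frac{384}{259}$ ($P = \frac{50}{-35} + \frac{8}{-148} = 50 \left(- \frac{1}{35}\right) + 8 \left(- \frac{1}{148}\right) = - \frac{10}{7} - \frac{2}{37} = - \frac{384}{259} \approx -1.4826$)
$P^{2} = \left(- \frac{384}{259}\right)^{2} = \frac{147456}{67081}$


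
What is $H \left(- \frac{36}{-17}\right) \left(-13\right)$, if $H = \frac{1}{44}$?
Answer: $- \frac{117}{187} \approx -0.62567$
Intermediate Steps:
$H = \frac{1}{44} \approx 0.022727$
$H \left(- \frac{36}{-17}\right) \left(-13\right) = \frac{\left(-36\right) \frac{1}{-17}}{44} \left(-13\right) = \frac{\left(-36\right) \left(- \frac{1}{17}\right)}{44} \left(-13\right) = \frac{1}{44} \cdot \frac{36}{17} \left(-13\right) = \frac{9}{187} \left(-13\right) = - \frac{117}{187}$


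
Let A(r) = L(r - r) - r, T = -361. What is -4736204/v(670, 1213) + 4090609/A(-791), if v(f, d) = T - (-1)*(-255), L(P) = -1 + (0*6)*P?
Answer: 35576229/2765 ≈ 12867.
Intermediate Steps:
L(P) = -1 (L(P) = -1 + 0*P = -1 + 0 = -1)
A(r) = -1 - r
v(f, d) = -616 (v(f, d) = -361 - (-1)*(-255) = -361 - 1*255 = -361 - 255 = -616)
-4736204/v(670, 1213) + 4090609/A(-791) = -4736204/(-616) + 4090609/(-1 - 1*(-791)) = -4736204*(-1/616) + 4090609/(-1 + 791) = 107641/14 + 4090609/790 = 35576229/2765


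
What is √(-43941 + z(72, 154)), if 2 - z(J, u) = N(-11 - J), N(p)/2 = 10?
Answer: I*√43959 ≈ 209.66*I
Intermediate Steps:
N(p) = 20 (N(p) = 2*10 = 20)
z(J, u) = -18 (z(J, u) = 2 - 1*20 = 2 - 20 = -18)
√(-43941 + z(72, 154)) = √(-43941 - 18) = √(-43959) = I*√43959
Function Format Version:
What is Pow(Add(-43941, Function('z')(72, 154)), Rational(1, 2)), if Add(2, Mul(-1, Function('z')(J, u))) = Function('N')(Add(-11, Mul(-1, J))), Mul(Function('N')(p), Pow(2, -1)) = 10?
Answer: Mul(I, Pow(43959, Rational(1, 2))) ≈ Mul(209.66, I)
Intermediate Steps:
Function('N')(p) = 20 (Function('N')(p) = Mul(2, 10) = 20)
Function('z')(J, u) = -18 (Function('z')(J, u) = Add(2, Mul(-1, 20)) = Add(2, -20) = -18)
Pow(Add(-43941, Function('z')(72, 154)), Rational(1, 2)) = Pow(Add(-43941, -18), Rational(1, 2)) = Pow(-43959, Rational(1, 2)) = Mul(I, Pow(43959, Rational(1, 2)))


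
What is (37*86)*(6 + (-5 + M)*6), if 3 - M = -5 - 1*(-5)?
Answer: -19092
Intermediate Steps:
M = 3 (M = 3 - (-5 - 1*(-5)) = 3 - (-5 + 5) = 3 - 1*0 = 3 + 0 = 3)
(37*86)*(6 + (-5 + M)*6) = (37*86)*(6 + (-5 + 3)*6) = 3182*(6 - 2*6) = 3182*(6 - 12) = 3182*(-6) = -19092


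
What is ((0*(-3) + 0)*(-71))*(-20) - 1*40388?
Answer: -40388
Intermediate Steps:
((0*(-3) + 0)*(-71))*(-20) - 1*40388 = ((0 + 0)*(-71))*(-20) - 40388 = (0*(-71))*(-20) - 40388 = 0*(-20) - 40388 = 0 - 40388 = -40388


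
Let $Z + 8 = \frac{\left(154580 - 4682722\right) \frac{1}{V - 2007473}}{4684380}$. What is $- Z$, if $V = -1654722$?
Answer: $\frac{68620449792329}{8577556507050} \approx 8.0$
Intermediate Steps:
$Z = - \frac{68620449792329}{8577556507050}$ ($Z = -8 + \frac{\left(154580 - 4682722\right) \frac{1}{-1654722 - 2007473}}{4684380} = -8 + - \frac{4528142}{-3662195} \cdot \frac{1}{4684380} = -8 + \left(-4528142\right) \left(- \frac{1}{3662195}\right) \frac{1}{4684380} = -8 + \frac{4528142}{3662195} \cdot \frac{1}{4684380} = -8 + \frac{2264071}{8577556507050} = - \frac{68620449792329}{8577556507050} \approx -8.0$)
$- Z = \left(-1\right) \left(- \frac{68620449792329}{8577556507050}\right) = \frac{68620449792329}{8577556507050}$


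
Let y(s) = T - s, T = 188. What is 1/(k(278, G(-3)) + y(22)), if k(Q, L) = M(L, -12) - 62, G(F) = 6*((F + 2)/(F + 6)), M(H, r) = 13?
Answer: 1/117 ≈ 0.0085470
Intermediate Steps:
G(F) = 6*(2 + F)/(6 + F) (G(F) = 6*((2 + F)/(6 + F)) = 6*(2 + F)/(6 + F))
k(Q, L) = -49 (k(Q, L) = 13 - 62 = -49)
y(s) = 188 - s
1/(k(278, G(-3)) + y(22)) = 1/(-49 + (188 - 1*22)) = 1/(-49 + (188 - 22)) = 1/(-49 + 166) = 1/117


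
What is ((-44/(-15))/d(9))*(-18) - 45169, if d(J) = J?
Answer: -677623/15 ≈ -45175.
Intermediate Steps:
((-44/(-15))/d(9))*(-18) - 45169 = (-44/(-15)/9)*(-18) - 45169 = (-44*(-1/15)*(⅑))*(-18) - 45169 = ((44/15)*(⅑))*(-18) - 45169 = (44/135)*(-18) - 45169 = -88/15 - 45169 = -677623/15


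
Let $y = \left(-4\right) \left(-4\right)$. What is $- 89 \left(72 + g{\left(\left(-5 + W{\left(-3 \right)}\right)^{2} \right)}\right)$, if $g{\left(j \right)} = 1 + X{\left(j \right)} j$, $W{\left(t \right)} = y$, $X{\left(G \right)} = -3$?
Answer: $25810$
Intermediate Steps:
$y = 16$
$W{\left(t \right)} = 16$
$g{\left(j \right)} = 1 - 3 j$
$- 89 \left(72 + g{\left(\left(-5 + W{\left(-3 \right)}\right)^{2} \right)}\right) = - 89 \left(72 + \left(1 - 3 \left(-5 + 16\right)^{2}\right)\right) = - 89 \left(72 + \left(1 - 3 \cdot 11^{2}\right)\right) = - 89 \left(72 + \left(1 - 363\right)\right) = - 89 \left(72 - 362\right) = \left(-89\right) \left(-290\right) = 25810$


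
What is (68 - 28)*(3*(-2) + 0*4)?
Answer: -240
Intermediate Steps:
(68 - 28)*(3*(-2) + 0*4) = 40*(-6 + 0) = 40*(-6) = -240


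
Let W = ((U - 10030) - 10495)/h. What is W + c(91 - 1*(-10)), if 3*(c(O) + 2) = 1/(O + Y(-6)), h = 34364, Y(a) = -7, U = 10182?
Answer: -11131829/4845324 ≈ -2.2974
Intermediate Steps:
c(O) = -2 + 1/(3*(-7 + O)) (c(O) = -2 + 1/(3*(O - 7)) = -2 + 1/(3*(-7 + O)))
W = -10343/34364 (W = ((10182 - 10030) - 10495)/34364 = (152 - 10495)*(1/34364) = -10343*1/34364 = -10343/34364 ≈ -0.30098)
W + c(91 - 1*(-10)) = -10343/34364 + (43 - 6*(91 - 1*(-10)))/(3*(-7 + (91 - 1*(-10)))) = -10343/34364 + (43 - 6*(91 + 10))/(3*(-7 + (91 + 10))) = -10343/34364 + (43 - 6*101)/(3*(-7 + 101)) = -10343/34364 + (⅓)*(43 - 606)/94 = -10343/34364 + (⅓)*(1/94)*(-563) = -10343/34364 - 563/282 = -11131829/4845324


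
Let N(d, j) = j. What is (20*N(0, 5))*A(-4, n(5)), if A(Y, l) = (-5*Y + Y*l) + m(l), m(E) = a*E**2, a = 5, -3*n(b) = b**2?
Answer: 360500/9 ≈ 40056.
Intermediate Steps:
n(b) = -b**2/3
m(E) = 5*E**2
A(Y, l) = -5*Y + 5*l**2 + Y*l (A(Y, l) = (-5*Y + Y*l) + 5*l**2 = -5*Y + 5*l**2 + Y*l)
(20*N(0, 5))*A(-4, n(5)) = (20*5)*(-5*(-4) + 5*(-1/3*5**2)**2 - (-4)*5**2/3) = 100*(20 + 5*(-1/3*25)**2 - (-4)*25/3) = 100*(20 + 5*(-25/3)**2 - 4*(-25/3)) = 100*(20 + 5*(625/9) + 100/3) = 100*(20 + 3125/9 + 100/3) = 100*(3605/9) = 360500/9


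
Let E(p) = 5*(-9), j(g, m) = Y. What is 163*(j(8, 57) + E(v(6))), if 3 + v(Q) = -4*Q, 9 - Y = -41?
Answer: 815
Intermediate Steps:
Y = 50 (Y = 9 - 1*(-41) = 9 + 41 = 50)
j(g, m) = 50
v(Q) = -3 - 4*Q
E(p) = -45
163*(j(8, 57) + E(v(6))) = 163*(50 - 45) = 163*5 = 815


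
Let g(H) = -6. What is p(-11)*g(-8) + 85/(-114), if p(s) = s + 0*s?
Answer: 7439/114 ≈ 65.254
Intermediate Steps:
p(s) = s (p(s) = s + 0 = s)
p(-11)*g(-8) + 85/(-114) = -11*(-6) + 85/(-114) = 66 + 85*(-1/114) = 66 - 85/114 = 7439/114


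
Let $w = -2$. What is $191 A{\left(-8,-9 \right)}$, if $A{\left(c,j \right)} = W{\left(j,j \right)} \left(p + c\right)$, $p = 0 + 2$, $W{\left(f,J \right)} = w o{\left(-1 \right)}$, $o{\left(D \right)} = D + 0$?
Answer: $-2292$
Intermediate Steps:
$o{\left(D \right)} = D$
$W{\left(f,J \right)} = 2$ ($W{\left(f,J \right)} = \left(-2\right) \left(-1\right) = 2$)
$p = 2$
$A{\left(c,j \right)} = 4 + 2 c$ ($A{\left(c,j \right)} = 2 \left(2 + c\right) = 4 + 2 c$)
$191 A{\left(-8,-9 \right)} = 191 \left(4 + 2 \left(-8\right)\right) = 191 \left(4 - 16\right) = 191 \left(-12\right) = -2292$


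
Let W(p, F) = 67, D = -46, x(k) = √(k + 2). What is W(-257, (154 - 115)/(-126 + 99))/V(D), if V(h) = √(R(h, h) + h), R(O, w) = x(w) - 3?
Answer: 67/√(-49 + 2*I*√11) ≈ 0.64054 - 9.5065*I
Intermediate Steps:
x(k) = √(2 + k)
R(O, w) = -3 + √(2 + w) (R(O, w) = √(2 + w) - 3 = -3 + √(2 + w))
V(h) = √(-3 + h + √(2 + h)) (V(h) = √((-3 + √(2 + h)) + h) = √(-3 + h + √(2 + h)))
W(-257, (154 - 115)/(-126 + 99))/V(D) = 67/(√(-3 - 46 + √(2 - 46))) = 67/(√(-3 - 46 + √(-44))) = 67/(√(-3 - 46 + 2*I*√11)) = 67/(√(-49 + 2*I*√11)) = 67/√(-49 + 2*I*√11)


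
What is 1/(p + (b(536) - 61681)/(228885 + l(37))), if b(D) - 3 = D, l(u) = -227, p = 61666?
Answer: 114329/7050181543 ≈ 1.6216e-5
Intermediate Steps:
b(D) = 3 + D
1/(p + (b(536) - 61681)/(228885 + l(37))) = 1/(61666 + ((3 + 536) - 61681)/(228885 - 227)) = 1/(61666 + (539 - 61681)/228658) = 1/(61666 - 61142*1/228658) = 1/(61666 - 30571/114329) = 1/(7050181543/114329) = 114329/7050181543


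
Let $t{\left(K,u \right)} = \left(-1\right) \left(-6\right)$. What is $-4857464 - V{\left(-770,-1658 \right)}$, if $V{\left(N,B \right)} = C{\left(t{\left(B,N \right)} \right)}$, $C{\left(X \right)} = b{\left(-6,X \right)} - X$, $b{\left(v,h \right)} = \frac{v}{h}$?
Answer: $-4857457$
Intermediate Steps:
$t{\left(K,u \right)} = 6$
$C{\left(X \right)} = - X - \frac{6}{X}$ ($C{\left(X \right)} = - \frac{6}{X} - X = - X - \frac{6}{X}$)
$V{\left(N,B \right)} = -7$ ($V{\left(N,B \right)} = \left(-1\right) 6 - \frac{6}{6} = -6 - 1 = -7$)
$-4857464 - V{\left(-770,-1658 \right)} = -4857464 - -7 = -4857464 + 7 = -4857457$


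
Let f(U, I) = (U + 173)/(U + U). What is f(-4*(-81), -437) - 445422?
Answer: -288632959/648 ≈ -4.4542e+5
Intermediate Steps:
f(U, I) = (173 + U)/(2*U) (f(U, I) = (173 + U)/((2*U)) = (173 + U)*(1/(2*U)) = (173 + U)/(2*U))
f(-4*(-81), -437) - 445422 = (173 - 4*(-81))/(2*((-4*(-81)))) - 445422 = (1/2)*(173 + 324)/324 - 445422 = (1/2)*(1/324)*497 - 445422 = 497/648 - 445422 = -288632959/648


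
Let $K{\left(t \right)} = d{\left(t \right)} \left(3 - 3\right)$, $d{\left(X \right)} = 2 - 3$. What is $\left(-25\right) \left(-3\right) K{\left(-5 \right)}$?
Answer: $0$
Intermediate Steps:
$d{\left(X \right)} = -1$
$K{\left(t \right)} = 0$ ($K{\left(t \right)} = - (3 - 3) = \left(-1\right) 0 = 0$)
$\left(-25\right) \left(-3\right) K{\left(-5 \right)} = \left(-25\right) \left(-3\right) 0 = 75 \cdot 0 = 0$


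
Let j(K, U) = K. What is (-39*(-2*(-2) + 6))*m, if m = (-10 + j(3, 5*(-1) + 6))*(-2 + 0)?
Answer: -5460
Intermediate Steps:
m = 14 (m = (-10 + 3)*(-2 + 0) = -7*(-2) = 14)
(-39*(-2*(-2) + 6))*m = -39*(-2*(-2) + 6)*14 = -39*(4 + 6)*14 = -39*10*14 = -390*14 = -5460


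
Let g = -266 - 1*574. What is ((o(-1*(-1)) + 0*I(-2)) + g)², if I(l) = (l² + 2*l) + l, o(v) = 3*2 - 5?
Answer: 703921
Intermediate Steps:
o(v) = 1 (o(v) = 6 - 5 = 1)
I(l) = l² + 3*l
g = -840 (g = -266 - 574 = -840)
((o(-1*(-1)) + 0*I(-2)) + g)² = ((1 + 0*(-2*(3 - 2))) - 840)² = ((1 + 0*(-2*1)) - 840)² = ((1 + 0*(-2)) - 840)² = ((1 + 0) - 840)² = (1 - 840)² = (-839)² = 703921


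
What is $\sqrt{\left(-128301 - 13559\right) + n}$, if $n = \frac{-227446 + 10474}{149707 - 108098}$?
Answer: $\frac{4 i \sqrt{15350781615413}}{41609} \approx 376.65 i$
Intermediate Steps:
$n = - \frac{216972}{41609} \approx -5.2145$
$\sqrt{\left(-128301 - 13559\right) + n} = \sqrt{\left(-128301 - 13559\right) - \frac{216972}{41609}} = \sqrt{-141860 - \frac{216972}{41609}} = \sqrt{- \frac{5902869712}{41609}} = \frac{4 i \sqrt{15350781615413}}{41609}$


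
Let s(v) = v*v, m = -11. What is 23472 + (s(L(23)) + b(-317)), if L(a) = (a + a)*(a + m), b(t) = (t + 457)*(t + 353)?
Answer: 333216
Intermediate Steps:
b(t) = (353 + t)*(457 + t) (b(t) = (457 + t)*(353 + t) = (353 + t)*(457 + t))
L(a) = 2*a*(-11 + a) (L(a) = (a + a)*(a - 11) = (2*a)*(-11 + a) = 2*a*(-11 + a))
s(v) = v²
23472 + (s(L(23)) + b(-317)) = 23472 + ((2*23*(-11 + 23))² + (161321 + (-317)² + 810*(-317))) = 23472 + ((2*23*12)² + (161321 + 100489 - 256770)) = 23472 + (552² + 5040) = 23472 + (304704 + 5040) = 23472 + 309744 = 333216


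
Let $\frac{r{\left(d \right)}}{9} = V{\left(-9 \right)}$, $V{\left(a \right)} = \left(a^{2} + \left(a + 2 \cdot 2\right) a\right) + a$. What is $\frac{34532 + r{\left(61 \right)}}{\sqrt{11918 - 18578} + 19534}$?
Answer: $\frac{347558695}{190791908} - \frac{106755 i \sqrt{185}}{190791908} \approx 1.8217 - 0.0076105 i$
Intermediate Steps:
$V{\left(a \right)} = a + a^{2} + a \left(4 + a\right)$ ($V{\left(a \right)} = \left(a^{2} + \left(a + 4\right) a\right) + a = \left(a^{2} + \left(4 + a\right) a\right) + a = \left(a^{2} + a \left(4 + a\right)\right) + a = a + a^{2} + a \left(4 + a\right)$)
$r{\left(d \right)} = 1053$ ($r{\left(d \right)} = 9 \left(- 9 \left(5 + 2 \left(-9\right)\right)\right) = 9 \left(- 9 \left(5 - 18\right)\right) = 9 \left(\left(-9\right) \left(-13\right)\right) = 9 \cdot 117 = 1053$)
$\frac{34532 + r{\left(61 \right)}}{\sqrt{11918 - 18578} + 19534} = \frac{34532 + 1053}{\sqrt{11918 - 18578} + 19534} = \frac{35585}{\sqrt{-6660} + 19534} = \frac{35585}{6 i \sqrt{185} + 19534} = \frac{35585}{19534 + 6 i \sqrt{185}}$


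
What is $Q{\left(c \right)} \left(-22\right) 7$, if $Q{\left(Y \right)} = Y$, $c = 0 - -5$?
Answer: $-770$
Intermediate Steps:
$c = 5$ ($c = 0 + 5 = 5$)
$Q{\left(c \right)} \left(-22\right) 7 = 5 \left(-22\right) 7 = \left(-110\right) 7 = -770$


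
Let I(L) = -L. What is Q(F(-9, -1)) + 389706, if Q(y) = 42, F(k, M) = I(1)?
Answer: 389748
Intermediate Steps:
F(k, M) = -1 (F(k, M) = -1*1 = -1)
Q(F(-9, -1)) + 389706 = 42 + 389706 = 389748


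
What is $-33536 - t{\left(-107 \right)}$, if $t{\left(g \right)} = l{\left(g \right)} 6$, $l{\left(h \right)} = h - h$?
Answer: $-33536$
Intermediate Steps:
$l{\left(h \right)} = 0$
$t{\left(g \right)} = 0$ ($t{\left(g \right)} = 0 \cdot 6 = 0$)
$-33536 - t{\left(-107 \right)} = -33536 - 0 = -33536 + 0 = -33536$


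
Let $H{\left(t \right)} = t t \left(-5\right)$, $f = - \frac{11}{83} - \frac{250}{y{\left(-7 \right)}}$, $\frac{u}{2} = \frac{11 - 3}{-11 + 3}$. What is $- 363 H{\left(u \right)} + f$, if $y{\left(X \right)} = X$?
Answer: $\frac{4238733}{581} \approx 7295.6$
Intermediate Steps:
$u = -2$ ($u = 2 \frac{11 - 3}{-11 + 3} = 2 \frac{8}{-8} = 2 \cdot 8 \left(- \frac{1}{8}\right) = 2 \left(-1\right) = -2$)
$f = \frac{20673}{581}$ ($f = - \frac{11}{83} - \frac{250}{-7} = \left(-11\right) \frac{1}{83} - - \frac{250}{7} = - \frac{11}{83} + \frac{250}{7} = \frac{20673}{581} \approx 35.582$)
$H{\left(t \right)} = - 5 t^{2}$ ($H{\left(t \right)} = t^{2} \left(-5\right) = - 5 t^{2}$)
$- 363 H{\left(u \right)} + f = - 363 \left(- 5 \left(-2\right)^{2}\right) + \frac{20673}{581} = - 363 \left(\left(-5\right) 4\right) + \frac{20673}{581} = \left(-363\right) \left(-20\right) + \frac{20673}{581} = 7260 + \frac{20673}{581} = \frac{4238733}{581}$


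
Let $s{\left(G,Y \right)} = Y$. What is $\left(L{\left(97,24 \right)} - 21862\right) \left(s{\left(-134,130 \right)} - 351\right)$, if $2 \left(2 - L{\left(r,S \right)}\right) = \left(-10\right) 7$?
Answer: $4823325$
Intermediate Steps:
$L{\left(r,S \right)} = 37$ ($L{\left(r,S \right)} = 2 - \frac{\left(-10\right) 7}{2} = 2 - -35 = 2 + 35 = 37$)
$\left(L{\left(97,24 \right)} - 21862\right) \left(s{\left(-134,130 \right)} - 351\right) = \left(37 - 21862\right) \left(130 - 351\right) = \left(-21825\right) \left(-221\right) = 4823325$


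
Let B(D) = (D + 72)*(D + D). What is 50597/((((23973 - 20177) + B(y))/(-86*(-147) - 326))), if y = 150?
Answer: 155788163/17599 ≈ 8852.1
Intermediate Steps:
B(D) = 2*D*(72 + D) (B(D) = (72 + D)*(2*D) = 2*D*(72 + D))
50597/((((23973 - 20177) + B(y))/(-86*(-147) - 326))) = 50597/((((23973 - 20177) + 2*150*(72 + 150))/(-86*(-147) - 326))) = 50597/(((3796 + 2*150*222)/(12642 - 326))) = 50597/(((3796 + 66600)/12316)) = 50597/((70396*(1/12316))) = 50597/(17599/3079) = 50597*(3079/17599) = 155788163/17599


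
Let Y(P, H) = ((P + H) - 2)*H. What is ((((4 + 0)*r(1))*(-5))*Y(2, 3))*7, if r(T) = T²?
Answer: -1260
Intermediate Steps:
Y(P, H) = H*(-2 + H + P) (Y(P, H) = ((H + P) - 2)*H = (-2 + H + P)*H = H*(-2 + H + P))
((((4 + 0)*r(1))*(-5))*Y(2, 3))*7 = ((((4 + 0)*1²)*(-5))*(3*(-2 + 3 + 2)))*7 = (((4*1)*(-5))*(3*3))*7 = ((4*(-5))*9)*7 = -20*9*7 = -180*7 = -1260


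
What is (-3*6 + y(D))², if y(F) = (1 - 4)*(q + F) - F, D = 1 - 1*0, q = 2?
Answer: 784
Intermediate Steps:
D = 1 (D = 1 + 0 = 1)
y(F) = -6 - 4*F (y(F) = (1 - 4)*(2 + F) - F = -3*(2 + F) - F = (-6 - 3*F) - F = -6 - 4*F)
(-3*6 + y(D))² = (-3*6 + (-6 - 4*1))² = (-18 + (-6 - 4))² = (-18 - 10)² = (-28)² = 784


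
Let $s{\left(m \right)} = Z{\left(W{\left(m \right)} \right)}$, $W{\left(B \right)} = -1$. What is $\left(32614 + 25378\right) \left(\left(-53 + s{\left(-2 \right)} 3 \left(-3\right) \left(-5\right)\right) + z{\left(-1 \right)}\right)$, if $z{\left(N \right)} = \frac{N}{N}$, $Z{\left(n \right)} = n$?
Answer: $-5625224$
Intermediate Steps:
$s{\left(m \right)} = -1$
$z{\left(N \right)} = 1$
$\left(32614 + 25378\right) \left(\left(-53 + s{\left(-2 \right)} 3 \left(-3\right) \left(-5\right)\right) + z{\left(-1 \right)}\right) = \left(32614 + 25378\right) \left(\left(-53 - 3 \left(-3\right) \left(-5\right)\right) + 1\right) = 57992 \left(\left(-53 - \left(-9\right) \left(-5\right)\right) + 1\right) = 57992 \left(\left(-53 - 45\right) + 1\right) = 57992 \left(-98 + 1\right) = 57992 \left(-97\right) = -5625224$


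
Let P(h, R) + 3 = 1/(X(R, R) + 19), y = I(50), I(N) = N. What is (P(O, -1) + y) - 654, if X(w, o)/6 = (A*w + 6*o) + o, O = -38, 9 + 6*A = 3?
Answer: -10320/17 ≈ -607.06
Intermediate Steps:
A = -1 (A = -3/2 + (⅙)*3 = -3/2 + ½ = -1)
y = 50
X(w, o) = -6*w + 42*o (X(w, o) = 6*((-w + 6*o) + o) = 6*(-w + 7*o) = -6*w + 42*o)
P(h, R) = -3 + 1/(19 + 36*R) (P(h, R) = -3 + 1/((-6*R + 42*R) + 19) = -3 + 1/(36*R + 19) = -3 + 1/(19 + 36*R))
(P(O, -1) + y) - 654 = (4*(-14 - 27*(-1))/(19 + 36*(-1)) + 50) - 654 = (4*(-14 + 27)/(19 - 36) + 50) - 654 = (4*13/(-17) + 50) - 654 = (4*(-1/17)*13 + 50) - 654 = (-52/17 + 50) - 654 = 798/17 - 654 = -10320/17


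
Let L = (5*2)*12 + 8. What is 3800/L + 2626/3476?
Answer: 423279/13904 ≈ 30.443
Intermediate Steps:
L = 128 (L = 10*12 + 8 = 120 + 8 = 128)
3800/L + 2626/3476 = 3800/128 + 2626/3476 = 3800*(1/128) + 2626*(1/3476) = 475/16 + 1313/1738 = 423279/13904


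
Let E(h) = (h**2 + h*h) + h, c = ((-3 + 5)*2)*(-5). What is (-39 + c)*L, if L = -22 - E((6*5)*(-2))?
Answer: 422558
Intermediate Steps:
c = -20 (c = (2*2)*(-5) = 4*(-5) = -20)
E(h) = h + 2*h**2 (E(h) = (h**2 + h**2) + h = 2*h**2 + h = h + 2*h**2)
L = -7162 (L = -22 - (6*5)*(-2)*(1 + 2*((6*5)*(-2))) = -22 - 30*(-2)*(1 + 2*(30*(-2))) = -22 - (-60)*(1 + 2*(-60)) = -22 - (-60)*(1 - 120) = -22 - (-60)*(-119) = -22 - 1*7140 = -22 - 7140 = -7162)
(-39 + c)*L = (-39 - 20)*(-7162) = -59*(-7162) = 422558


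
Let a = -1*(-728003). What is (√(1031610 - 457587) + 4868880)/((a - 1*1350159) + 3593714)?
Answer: 2434440/1485779 + √574023/2971558 ≈ 1.6387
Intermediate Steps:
a = 728003
(√(1031610 - 457587) + 4868880)/((a - 1*1350159) + 3593714) = (√(1031610 - 457587) + 4868880)/((728003 - 1*1350159) + 3593714) = (√574023 + 4868880)/((728003 - 1350159) + 3593714) = (4868880 + √574023)/(-622156 + 3593714) = (4868880 + √574023)/2971558 = (4868880 + √574023)*(1/2971558) = 2434440/1485779 + √574023/2971558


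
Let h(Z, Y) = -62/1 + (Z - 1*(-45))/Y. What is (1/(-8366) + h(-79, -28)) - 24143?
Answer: -708711053/29281 ≈ -24204.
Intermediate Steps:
h(Z, Y) = -62 + (45 + Z)/Y (h(Z, Y) = -62*1 + (Z + 45)/Y = -62 + (45 + Z)/Y)
(1/(-8366) + h(-79, -28)) - 24143 = (1/(-8366) + (45 - 79 - 62*(-28))/(-28)) - 24143 = (-1/8366 - (45 - 79 + 1736)/28) - 24143 = (-1/8366 - 1/28*1702) - 24143 = (-1/8366 - 851/14) - 24143 = -1779870/29281 - 24143 = -708711053/29281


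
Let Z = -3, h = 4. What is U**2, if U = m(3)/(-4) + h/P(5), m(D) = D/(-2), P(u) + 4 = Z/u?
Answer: 8281/33856 ≈ 0.24459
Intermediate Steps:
P(u) = -4 - 3/u
m(D) = -D/2 (m(D) = D*(-1/2) = -D/2)
U = -91/184 (U = -1/2*3/(-4) + 4/(-4 - 3/5) = -3/2*(-1/4) + 4/(-4 - 3*1/5) = 3/8 + 4/(-4 - 3/5) = 3/8 + 4/(-23/5) = 3/8 + 4*(-5/23) = 3/8 - 20/23 = -91/184 ≈ -0.49457)
U**2 = (-91/184)**2 = 8281/33856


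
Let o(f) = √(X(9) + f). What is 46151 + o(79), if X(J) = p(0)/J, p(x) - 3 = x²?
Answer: 46151 + √714/3 ≈ 46160.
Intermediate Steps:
p(x) = 3 + x²
X(J) = 3/J (X(J) = (3 + 0²)/J = (3 + 0)/J = 3/J)
o(f) = √(⅓ + f) (o(f) = √(3/9 + f) = √(3*(⅑) + f) = √(⅓ + f))
46151 + o(79) = 46151 + √(3 + 9*79)/3 = 46151 + √(3 + 711)/3 = 46151 + √714/3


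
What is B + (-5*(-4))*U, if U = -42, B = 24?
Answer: -816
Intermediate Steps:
B + (-5*(-4))*U = 24 - 5*(-4)*(-42) = 24 + 20*(-42) = 24 - 840 = -816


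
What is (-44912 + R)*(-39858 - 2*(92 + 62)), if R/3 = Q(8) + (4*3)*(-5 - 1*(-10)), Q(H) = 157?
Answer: 1777787326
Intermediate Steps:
R = 651 (R = 3*(157 + (4*3)*(-5 - 1*(-10))) = 3*(157 + 12*(-5 + 10)) = 3*(157 + 12*5) = 3*(157 + 60) = 3*217 = 651)
(-44912 + R)*(-39858 - 2*(92 + 62)) = (-44912 + 651)*(-39858 - 2*(92 + 62)) = -44261*(-39858 - 2*154) = -44261*(-39858 - 308) = -44261*(-40166) = 1777787326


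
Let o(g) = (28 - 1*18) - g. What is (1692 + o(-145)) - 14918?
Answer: -13071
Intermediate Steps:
o(g) = 10 - g (o(g) = (28 - 18) - g = 10 - g)
(1692 + o(-145)) - 14918 = (1692 + (10 - 1*(-145))) - 14918 = (1692 + (10 + 145)) - 14918 = (1692 + 155) - 14918 = 1847 - 14918 = -13071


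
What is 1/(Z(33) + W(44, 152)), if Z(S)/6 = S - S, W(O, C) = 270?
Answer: 1/270 ≈ 0.0037037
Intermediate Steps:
Z(S) = 0 (Z(S) = 6*(S - S) = 6*0 = 0)
1/(Z(33) + W(44, 152)) = 1/(0 + 270) = 1/270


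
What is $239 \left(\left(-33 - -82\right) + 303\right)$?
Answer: $84128$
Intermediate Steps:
$239 \left(\left(-33 - -82\right) + 303\right) = 239 \left(\left(-33 + 82\right) + 303\right) = 239 \left(49 + 303\right) = 239 \cdot 352 = 84128$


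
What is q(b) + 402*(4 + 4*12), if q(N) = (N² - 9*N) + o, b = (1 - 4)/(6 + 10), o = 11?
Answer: 5354681/256 ≈ 20917.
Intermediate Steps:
b = -3/16 ≈ -0.18750
q(N) = 11 + N² - 9*N (q(N) = (N² - 9*N) + 11 = 11 + N² - 9*N)
q(b) + 402*(4 + 4*12) = (11 + (-3/16)² - 9*(-3/16)) + 402*(4 + 4*12) = (11 + 9/256 + 27/16) + 402*(4 + 48) = 3257/256 + 402*52 = 3257/256 + 20904 = 5354681/256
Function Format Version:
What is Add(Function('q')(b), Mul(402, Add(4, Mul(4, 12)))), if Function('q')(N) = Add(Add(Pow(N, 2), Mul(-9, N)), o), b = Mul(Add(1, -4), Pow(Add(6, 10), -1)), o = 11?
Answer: Rational(5354681, 256) ≈ 20917.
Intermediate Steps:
b = Rational(-3, 16) (b = Mul(-3, Pow(16, -1)) = Mul(-3, Rational(1, 16)) = Rational(-3, 16) ≈ -0.18750)
Function('q')(N) = Add(11, Pow(N, 2), Mul(-9, N)) (Function('q')(N) = Add(Add(Pow(N, 2), Mul(-9, N)), 11) = Add(11, Pow(N, 2), Mul(-9, N)))
Add(Function('q')(b), Mul(402, Add(4, Mul(4, 12)))) = Add(Add(11, Pow(Rational(-3, 16), 2), Mul(-9, Rational(-3, 16))), Mul(402, Add(4, Mul(4, 12)))) = Add(Add(11, Rational(9, 256), Rational(27, 16)), Mul(402, Add(4, 48))) = Add(Rational(3257, 256), Mul(402, 52)) = Add(Rational(3257, 256), 20904) = Rational(5354681, 256)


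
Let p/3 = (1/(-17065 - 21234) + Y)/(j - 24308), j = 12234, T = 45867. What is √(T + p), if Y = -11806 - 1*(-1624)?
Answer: 3*√1089830585292319324986/462422126 ≈ 214.17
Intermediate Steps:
Y = -10182 (Y = -11806 + 1624 = -10182)
p = 1169881257/462422126 (p = 3*((1/(-17065 - 21234) - 10182)/(12234 - 24308)) = 3*((1/(-38299) - 10182)/(-12074)) = 3*((-1/38299 - 10182)*(-1/12074)) = 3*(-389960419/38299*(-1/12074)) = 3*(389960419/462422126) = 1169881257/462422126 ≈ 2.5299)
√(T + p) = √(45867 + 1169881257/462422126) = √(21211085534499/462422126) = 3*√1089830585292319324986/462422126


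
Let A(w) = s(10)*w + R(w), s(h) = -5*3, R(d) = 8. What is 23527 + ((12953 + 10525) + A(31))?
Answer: 46548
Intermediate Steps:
s(h) = -15
A(w) = 8 - 15*w (A(w) = -15*w + 8 = 8 - 15*w)
23527 + ((12953 + 10525) + A(31)) = 23527 + ((12953 + 10525) + (8 - 15*31)) = 23527 + (23478 + (8 - 465)) = 23527 + (23478 - 457) = 23527 + 23021 = 46548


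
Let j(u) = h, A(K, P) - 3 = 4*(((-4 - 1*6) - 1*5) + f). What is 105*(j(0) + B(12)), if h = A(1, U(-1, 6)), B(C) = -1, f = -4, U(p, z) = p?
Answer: -7770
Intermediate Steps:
A(K, P) = -73 (A(K, P) = 3 + 4*(((-4 - 1*6) - 1*5) - 4) = 3 + 4*(((-4 - 6) - 5) - 4) = 3 + 4*((-10 - 5) - 4) = 3 + 4*(-15 - 4) = 3 + 4*(-19) = 3 - 76 = -73)
h = -73
j(u) = -73
105*(j(0) + B(12)) = 105*(-73 - 1) = 105*(-74) = -7770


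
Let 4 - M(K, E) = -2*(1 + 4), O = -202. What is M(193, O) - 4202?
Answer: -4188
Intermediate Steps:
M(K, E) = 14 (M(K, E) = 4 - (-2)*(1 + 4) = 4 - (-2)*5 = 4 - 1*(-10) = 4 + 10 = 14)
M(193, O) - 4202 = 14 - 4202 = -4188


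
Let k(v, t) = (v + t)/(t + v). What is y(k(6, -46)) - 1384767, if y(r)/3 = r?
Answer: -1384764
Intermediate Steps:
k(v, t) = 1 (k(v, t) = (t + v)/(t + v) = 1)
y(r) = 3*r
y(k(6, -46)) - 1384767 = 3*1 - 1384767 = 3 - 1384767 = -1384764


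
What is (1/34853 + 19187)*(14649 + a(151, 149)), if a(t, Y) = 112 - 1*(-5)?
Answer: 9874386144192/34853 ≈ 2.8332e+8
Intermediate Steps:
a(t, Y) = 117 (a(t, Y) = 112 + 5 = 117)
(1/34853 + 19187)*(14649 + a(151, 149)) = (1/34853 + 19187)*(14649 + 117) = (1/34853 + 19187)*14766 = (668724512/34853)*14766 = 9874386144192/34853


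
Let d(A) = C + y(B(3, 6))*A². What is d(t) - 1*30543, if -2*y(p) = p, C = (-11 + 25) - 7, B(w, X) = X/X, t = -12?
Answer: -30608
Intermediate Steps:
B(w, X) = 1
C = 7 (C = 14 - 7 = 7)
y(p) = -p/2
d(A) = 7 - A²/2 (d(A) = 7 + (-½*1)*A² = 7 - A²/2)
d(t) - 1*30543 = (7 - ½*(-12)²) - 1*30543 = (7 - ½*144) - 30543 = (7 - 72) - 30543 = -65 - 30543 = -30608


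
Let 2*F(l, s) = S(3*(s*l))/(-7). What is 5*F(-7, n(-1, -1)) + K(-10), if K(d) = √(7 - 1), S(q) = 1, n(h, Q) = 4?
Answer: -5/14 + √6 ≈ 2.0923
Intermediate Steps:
K(d) = √6
F(l, s) = -1/14 (F(l, s) = (1/(-7))/2 = (1*(-⅐))/2 = (½)*(-⅐) = -1/14)
5*F(-7, n(-1, -1)) + K(-10) = 5*(-1/14) + √6 = -5/14 + √6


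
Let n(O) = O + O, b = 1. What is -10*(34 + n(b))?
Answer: -360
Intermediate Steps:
n(O) = 2*O
-10*(34 + n(b)) = -10*(34 + 2*1) = -10*(34 + 2) = -10*36 = -360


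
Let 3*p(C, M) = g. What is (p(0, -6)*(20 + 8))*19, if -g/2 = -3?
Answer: 1064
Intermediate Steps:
g = 6 (g = -2*(-3) = 6)
p(C, M) = 2 (p(C, M) = (1/3)*6 = 2)
(p(0, -6)*(20 + 8))*19 = (2*(20 + 8))*19 = (2*28)*19 = 56*19 = 1064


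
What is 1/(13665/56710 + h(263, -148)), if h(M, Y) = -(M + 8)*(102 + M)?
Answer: -11342/1121891197 ≈ -1.0110e-5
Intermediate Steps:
h(M, Y) = -(8 + M)*(102 + M)
1/(13665/56710 + h(263, -148)) = 1/(13665/56710 + (-816 - 1*263² - 110*263)) = 1/(13665*(1/56710) + (-816 - 1*69169 - 28930)) = 1/(2733/11342 + (-816 - 69169 - 28930)) = 1/(2733/11342 - 98915) = 1/(-1121891197/11342) = -11342/1121891197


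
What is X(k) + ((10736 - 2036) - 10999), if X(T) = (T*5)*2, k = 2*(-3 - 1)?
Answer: -2379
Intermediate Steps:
k = -8 (k = 2*(-4) = -8)
X(T) = 10*T (X(T) = (5*T)*2 = 10*T)
X(k) + ((10736 - 2036) - 10999) = 10*(-8) + ((10736 - 2036) - 10999) = -80 + (8700 - 10999) = -80 - 2299 = -2379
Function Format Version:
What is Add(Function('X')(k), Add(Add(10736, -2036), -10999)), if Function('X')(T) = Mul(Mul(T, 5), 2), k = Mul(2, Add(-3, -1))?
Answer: -2379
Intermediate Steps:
k = -8 (k = Mul(2, -4) = -8)
Function('X')(T) = Mul(10, T) (Function('X')(T) = Mul(Mul(5, T), 2) = Mul(10, T))
Add(Function('X')(k), Add(Add(10736, -2036), -10999)) = Add(Mul(10, -8), Add(Add(10736, -2036), -10999)) = Add(-80, Add(8700, -10999)) = Add(-80, -2299) = -2379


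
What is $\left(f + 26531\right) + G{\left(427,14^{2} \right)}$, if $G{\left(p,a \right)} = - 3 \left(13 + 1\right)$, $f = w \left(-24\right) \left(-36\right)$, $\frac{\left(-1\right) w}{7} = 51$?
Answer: $-281959$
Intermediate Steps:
$w = -357$ ($w = \left(-7\right) 51 = -357$)
$f = -308448$ ($f = \left(-357\right) \left(-24\right) \left(-36\right) = 8568 \left(-36\right) = -308448$)
$G{\left(p,a \right)} = -42$ ($G{\left(p,a \right)} = \left(-3\right) 14 = -42$)
$\left(f + 26531\right) + G{\left(427,14^{2} \right)} = \left(-308448 + 26531\right) - 42 = -281917 - 42 = -281959$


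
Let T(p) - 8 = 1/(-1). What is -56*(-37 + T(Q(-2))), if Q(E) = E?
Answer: 1680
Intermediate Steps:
T(p) = 7 (T(p) = 8 + 1/(-1) = 8 - 1 = 7)
-56*(-37 + T(Q(-2))) = -56*(-37 + 7) = -56*(-30) = 1680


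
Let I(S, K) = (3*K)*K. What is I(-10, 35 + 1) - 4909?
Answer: -1021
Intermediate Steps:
I(S, K) = 3*K**2
I(-10, 35 + 1) - 4909 = 3*(35 + 1)**2 - 4909 = 3*36**2 - 4909 = 3*1296 - 4909 = 3888 - 4909 = -1021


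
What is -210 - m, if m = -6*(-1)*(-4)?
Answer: -186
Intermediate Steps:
m = -24 (m = 6*(-4) = -24)
-210 - m = -210 - 1*(-24) = -210 + 24 = -186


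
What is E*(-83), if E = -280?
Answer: 23240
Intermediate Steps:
E*(-83) = -280*(-83) = 23240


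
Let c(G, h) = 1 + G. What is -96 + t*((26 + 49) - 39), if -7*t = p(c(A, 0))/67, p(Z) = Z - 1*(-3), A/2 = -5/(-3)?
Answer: -45288/469 ≈ -96.563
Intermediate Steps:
A = 10/3 (A = 2*(-5/(-3)) = 2*(-5*(-⅓)) = 2*(5/3) = 10/3 ≈ 3.3333)
p(Z) = 3 + Z (p(Z) = Z + 3 = 3 + Z)
t = -22/1407 (t = -(3 + (1 + 10/3))/(7*67) = -(3 + 13/3)/(7*67) = -22/(21*67) = -⅐*22/201 = -22/1407 ≈ -0.015636)
-96 + t*((26 + 49) - 39) = -96 - 22*((26 + 49) - 39)/1407 = -96 - 22*(75 - 39)/1407 = -96 - 22/1407*36 = -96 - 264/469 = -45288/469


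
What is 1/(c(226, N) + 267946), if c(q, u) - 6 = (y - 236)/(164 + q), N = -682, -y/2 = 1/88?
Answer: 3432/919609187 ≈ 3.7320e-6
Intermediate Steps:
y = -1/44 (y = -2/88 = -2*1/88 = -1/44 ≈ -0.022727)
c(q, u) = 6 - 10385/(44*(164 + q)) (c(q, u) = 6 + (-1/44 - 236)/(164 + q) = 6 - 10385/(44*(164 + q)))
1/(c(226, N) + 267946) = 1/((32911 + 264*226)/(44*(164 + 226)) + 267946) = 1/((1/44)*(32911 + 59664)/390 + 267946) = 1/((1/44)*(1/390)*92575 + 267946) = 1/(18515/3432 + 267946) = 1/(919609187/3432) = 3432/919609187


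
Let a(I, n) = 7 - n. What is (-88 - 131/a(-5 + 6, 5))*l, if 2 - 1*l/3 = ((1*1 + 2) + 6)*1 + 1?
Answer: 3684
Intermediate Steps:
l = -24 (l = 6 - 3*(((1*1 + 2) + 6)*1 + 1) = 6 - 3*(((1 + 2) + 6)*1 + 1) = 6 - 3*((3 + 6)*1 + 1) = 6 - 3*(9*1 + 1) = 6 - 3*(9 + 1) = 6 - 3*10 = 6 - 30 = -24)
(-88 - 131/a(-5 + 6, 5))*l = (-88 - 131/(7 - 1*5))*(-24) = (-88 - 131/(7 - 5))*(-24) = (-88 - 131/2)*(-24) = -307/2*(-24) = 3684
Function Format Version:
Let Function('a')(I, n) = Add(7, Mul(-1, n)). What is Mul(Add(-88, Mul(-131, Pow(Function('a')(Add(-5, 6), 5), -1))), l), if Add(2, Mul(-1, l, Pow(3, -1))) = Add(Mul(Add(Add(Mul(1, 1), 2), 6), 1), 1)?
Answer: 3684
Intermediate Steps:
l = -24 (l = Add(6, Mul(-3, Add(Mul(Add(Add(Mul(1, 1), 2), 6), 1), 1))) = Add(6, Mul(-3, Add(Mul(Add(Add(1, 2), 6), 1), 1))) = Add(6, Mul(-3, Add(Mul(Add(3, 6), 1), 1))) = Add(6, Mul(-3, Add(Mul(9, 1), 1))) = Add(6, Mul(-3, Add(9, 1))) = Add(6, Mul(-3, 10)) = Add(6, -30) = -24)
Mul(Add(-88, Mul(-131, Pow(Function('a')(Add(-5, 6), 5), -1))), l) = Mul(Add(-88, Mul(-131, Pow(Add(7, Mul(-1, 5)), -1))), -24) = Mul(Add(-88, Mul(-131, Pow(Add(7, -5), -1))), -24) = Mul(Add(-88, Mul(-131, Pow(2, -1))), -24) = Mul(Add(-88, Mul(-131, Rational(1, 2))), -24) = Mul(Add(-88, Rational(-131, 2)), -24) = Mul(Rational(-307, 2), -24) = 3684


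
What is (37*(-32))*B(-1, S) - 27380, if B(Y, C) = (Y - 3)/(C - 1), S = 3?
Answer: -25012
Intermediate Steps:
B(Y, C) = (-3 + Y)/(-1 + C)
(37*(-32))*B(-1, S) - 27380 = (37*(-32))*((-3 - 1)/(-1 + 3)) - 27380 = -1184*(-4)/2 - 27380 = -592*(-4) - 27380 = -1184*(-2) - 27380 = 2368 - 27380 = -25012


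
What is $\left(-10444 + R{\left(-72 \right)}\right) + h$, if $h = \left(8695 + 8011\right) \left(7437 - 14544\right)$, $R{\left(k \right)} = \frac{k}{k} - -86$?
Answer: $-118739899$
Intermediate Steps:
$R{\left(k \right)} = 87$ ($R{\left(k \right)} = 1 + 86 = 87$)
$h = -118729542$ ($h = 16706 \left(-7107\right) = -118729542$)
$\left(-10444 + R{\left(-72 \right)}\right) + h = \left(-10444 + 87\right) - 118729542 = -10357 - 118729542 = -118739899$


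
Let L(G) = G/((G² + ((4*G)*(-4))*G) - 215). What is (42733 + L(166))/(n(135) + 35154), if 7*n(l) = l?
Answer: 123707119543/101822617215 ≈ 1.2149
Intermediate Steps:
n(l) = l/7
L(G) = G/(-215 - 15*G²) (L(G) = G/((G² + (-16*G)*G) - 215) = G/((G² - 16*G²) - 215) = G/(-15*G² - 215) = G/(-215 - 15*G²))
(42733 + L(166))/(n(135) + 35154) = (42733 - 1*166/(215 + 15*166²))/((⅐)*135 + 35154) = (42733 - 1*166/(215 + 15*27556))/(135/7 + 35154) = (42733 - 1*166/(215 + 413340))/(246213/7) = (42733 - 1*166/413555)*(7/246213) = (42733 - 1*166*1/413555)*(7/246213) = (42733 - 166/413555)*(7/246213) = (17672445649/413555)*(7/246213) = 123707119543/101822617215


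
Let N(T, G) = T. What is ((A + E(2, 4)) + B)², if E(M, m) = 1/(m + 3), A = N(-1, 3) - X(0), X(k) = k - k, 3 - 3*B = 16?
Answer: 11881/441 ≈ 26.941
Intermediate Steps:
B = -13/3 (B = 1 - ⅓*16 = 1 - 16/3 = -13/3 ≈ -4.3333)
X(k) = 0
A = -1 (A = -1 - 1*0 = -1 + 0 = -1)
E(M, m) = 1/(3 + m)
((A + E(2, 4)) + B)² = ((-1 + 1/(3 + 4)) - 13/3)² = ((-1 + 1/7) - 13/3)² = ((-1 + ⅐) - 13/3)² = (-6/7 - 13/3)² = (-109/21)² = 11881/441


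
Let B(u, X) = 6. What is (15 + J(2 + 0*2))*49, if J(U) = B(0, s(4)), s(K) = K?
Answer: 1029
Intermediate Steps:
J(U) = 6
(15 + J(2 + 0*2))*49 = (15 + 6)*49 = 21*49 = 1029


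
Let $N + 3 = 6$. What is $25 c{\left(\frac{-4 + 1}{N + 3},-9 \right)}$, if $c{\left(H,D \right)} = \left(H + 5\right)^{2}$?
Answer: $\frac{2025}{4} \approx 506.25$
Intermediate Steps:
$N = 3$ ($N = -3 + 6 = 3$)
$c{\left(H,D \right)} = \left(5 + H\right)^{2}$
$25 c{\left(\frac{-4 + 1}{N + 3},-9 \right)} = 25 \left(5 + \frac{-4 + 1}{3 + 3}\right)^{2} = 25 \left(5 - \frac{3}{6}\right)^{2} = 25 \left(5 - \frac{1}{2}\right)^{2} = 25 \left(\frac{9}{2}\right)^{2} = 25 \cdot \frac{81}{4} = \frac{2025}{4}$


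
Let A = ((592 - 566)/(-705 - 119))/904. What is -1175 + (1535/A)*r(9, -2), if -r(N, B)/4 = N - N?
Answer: -1175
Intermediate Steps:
r(N, B) = 0 (r(N, B) = -4*(N - N) = -4*0 = 0)
A = -13/372448 (A = (26/(-824))*(1/904) = (26*(-1/824))*(1/904) = -13/412*1/904 = -13/372448 ≈ -3.4904e-5)
-1175 + (1535/A)*r(9, -2) = -1175 + (1535/(-13/372448))*0 = -1175 + (1535*(-372448/13))*0 = -1175 - 571707680/13*0 = -1175 + 0 = -1175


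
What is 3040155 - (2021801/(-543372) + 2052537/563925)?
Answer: 310522509206844887/102140351700 ≈ 3.0402e+6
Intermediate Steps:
3040155 - (2021801/(-543372) + 2052537/563925) = 3040155 - (2021801*(-1/543372) + 2052537*(1/563925)) = 3040155 - (-2021801/543372 + 684179/187975) = 3040155 - 1*(-8284331387/102140351700) = 3040155 + 8284331387/102140351700 = 310522509206844887/102140351700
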